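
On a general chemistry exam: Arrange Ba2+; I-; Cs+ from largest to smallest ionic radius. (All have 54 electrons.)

I- > Cs+ > Ba2+

All of these have 54 electrons, so size is governed by nuclear charge alone: the more protons, the stronger the pull on the same electron cloud, and the smaller the ion.
Nuclear charges: Ba2+ (Z=56), Cs+ (Z=55), I- (Z=53).
Largest to smallest: I- > Cs+ > Ba2+.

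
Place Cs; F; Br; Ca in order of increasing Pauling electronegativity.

Smaller atoms with higher effective nuclear charge are more electronegative.
These span different periods and groups, so the two trends combine.
Ca > Cs: relative to Cs, both the across-period and down-group shifts push Ca's electronegativity up.
Br > Ca: Br lies to the right of Ca in period 4, so the across-period effect alone puts Br higher.
F > Br: F sits above Br in group 17, so the down-group effect alone puts F higher.
Approximate values (Pauling): F 3.98, Ca 1.00, Br 2.96, Cs 0.79.
So from lowest to highest: Cs < Ca < Br < F.

Cs < Ca < Br < F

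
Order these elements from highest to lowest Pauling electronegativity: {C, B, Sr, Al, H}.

C, H, B, Al, Sr

H is in period 1, group 1; B is in period 2, group 13; C is in period 2, group 14; Al is in period 3, group 13; Sr is in period 5, group 2.
Electronegativity increases across a period and decreases down a group, tracking effective nuclear charge and atomic size.
Here both period and group differ, so the two effects have to be weighed against each other.
Al > Sr: both effects reinforce here, so Al is clearly the higher of the two.
B > Al: B sits above Al in group 13, so the down-group effect alone puts B higher.
H > B: the two effects oppose for this pair; the down-group effect wins (2.20 vs 2.04).
C > H: period and group pull opposite ways; the across-period shift dominates (2.55 vs 2.20).
Tabulated electronegativity (Pauling): H 2.20, B 2.04, C 2.55, Al 1.61, Sr 0.95.
So from highest to lowest: C > H > B > Al > Sr.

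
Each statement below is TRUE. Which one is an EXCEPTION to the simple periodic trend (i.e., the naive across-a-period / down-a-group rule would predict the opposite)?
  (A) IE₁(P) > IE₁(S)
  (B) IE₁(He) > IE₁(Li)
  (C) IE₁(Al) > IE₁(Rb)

The general trend: first ionization energy increases across a period and decreases down a group.
(A) P (period 3, group 15) vs S (period 3, group 16): the stated order contradicts the simple trend.
(B) He (period 1, group 18) vs Li (period 2, group 1): the stated order agrees with the simple trend.
(C) Al (period 3, group 13) vs Rb (period 5, group 1): the stated order agrees with the simple trend.
The exception is (A): S (3p⁴) ionizes more easily than half-filled P (3p³) because the paired 3p electron in S is pushed out by e⁻–e⁻ repulsion.

(A)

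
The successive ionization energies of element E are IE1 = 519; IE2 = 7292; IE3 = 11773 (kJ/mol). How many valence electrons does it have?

Look for the largest jump between consecutive ionization energies: IE2/IE1 ≈ 14.1, far larger than any earlier ratio.
That jump marks the point where a core electron is being removed. So the atom has 1 valence electron.

1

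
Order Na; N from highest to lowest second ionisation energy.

Na > N

After 1 electron has been removed, what remains? Na⁺ is the bare [Ne] core; N⁺ still has 4 valence electrons.
Pulling an electron out of a noble-gas core costs far more than removing a remaining valence electron, so Na sits at the high end of IE_2.
The numbers (kJ/mol): Na 4562, N 2856.
Hence IE_2: N < Na.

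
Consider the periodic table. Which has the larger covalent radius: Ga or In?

Radius decreases left→right (rising Z_eff, same n) and increases top→bottom (higher n).
All are in group 13, so atomic radius increases down the group.
So In has the larger covalent radius (In > Ga).

In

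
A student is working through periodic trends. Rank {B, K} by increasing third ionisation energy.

IE_3 is the cost of taking one more electron from the +2 cation: B²⁺ still has 1 valence electron; K²⁺ is already 1 electron into the core.
Core electrons are held far more tightly than valence electrons, so K tops the IE_3 order.
The numbers (kJ/mol): B 3660, K 4420.
So the third ionization energies run B < K.

B < K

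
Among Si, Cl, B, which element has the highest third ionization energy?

After 2 electrons have been removed, what remains? Si²⁺ still has 2 valence electrons; Cl²⁺ still has 5 valence electrons; B²⁺ still has 1 valence electron.
All are still removing valence electrons, so compare the +2 ions as you would atoms: IE_3 generally rises across a period (higher Z_eff) and falls down a group (larger shell), subject to the usual subshell exceptions.
Valence configurations: Si²⁺ [Ne]3s², Cl²⁺ [Ne]3s²3p³, B²⁺ [He]2s¹.
Tabulated IE_3 (kJ/mol): Si 3232, Cl 3822, B 3660.
So the third ionization energies run Si < B < Cl.

Cl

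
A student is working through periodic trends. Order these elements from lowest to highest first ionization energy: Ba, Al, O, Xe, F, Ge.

Ba, Al, Ge, Xe, O, F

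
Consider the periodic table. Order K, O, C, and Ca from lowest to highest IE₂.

The second ionization energy removes an electron from the +1 ion. For each element: K⁺ is the bare [Ar] core; O⁺ still has 5 valence electrons; C⁺ still has 3 valence electrons; Ca⁺ still has 1 valence electron.
Usually core removal costs more than valence removal, but here the competition is close: a tightly held n=2 valence electron can cost more to remove than an n=3 core electron, so the actual values have to decide it.
Valence configurations: O⁺ [He]2s²2p³, C⁺ [He]2s²2p¹, Ca⁺ [Ar]4s¹.
Approximate IE_2 values (kJ/mol): K 3052, O 3388, C 2353, Ca 1145.
Overall IE_2 order: Ca < C < K < O.

Ca, C, K, O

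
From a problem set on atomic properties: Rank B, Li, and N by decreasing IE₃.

After 2 electrons have been removed, what remains? B²⁺ still has 1 valence electron; Li²⁺ is already 1 electron into the core; N²⁺ still has 3 valence electrons.
Breaking into a closed-shell core is much more expensive than removing a leftover valence electron — Li has the largest IE_3 here.
Valence configurations: B²⁺ [He]2s¹, N²⁺ [He]2s²2p¹.
The numbers (kJ/mol): B 3660, Li 11815, N 4578.
Hence IE_3: B < N < Li.

Li > N > B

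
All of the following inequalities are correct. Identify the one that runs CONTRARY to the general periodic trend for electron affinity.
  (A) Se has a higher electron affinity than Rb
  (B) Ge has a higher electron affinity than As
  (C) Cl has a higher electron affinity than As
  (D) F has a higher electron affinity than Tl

(B)

The general trend: electron affinity increases across a period and decreases down a group.
(A) Se (period 4, group 16) vs Rb (period 5, group 1): the stated order agrees with the simple trend.
(B) Ge (period 4, group 14) vs As (period 4, group 15): the stated order contradicts the simple trend.
(C) Cl (period 3, group 17) vs As (period 4, group 15): the stated order agrees with the simple trend.
(D) F (period 2, group 17) vs Tl (period 6, group 13): the stated order agrees with the simple trend.
The exception is (B): adding an electron to As's half-filled 4p³ is unfavourable, so Ge (4p²) has the more exothermic EA.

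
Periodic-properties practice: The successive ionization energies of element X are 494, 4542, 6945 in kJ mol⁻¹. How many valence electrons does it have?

Look for the largest jump between consecutive ionization energies: IE2/IE1 ≈ 9.2, far larger than any earlier ratio.
That jump marks the point where a core electron is being removed. So the atom has 1 valence electron.

1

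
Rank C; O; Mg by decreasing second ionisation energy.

The second ionization energy removes an electron from the +1 ion. For each element: C⁺ still has 3 valence electrons; O⁺ still has 5 valence electrons; Mg⁺ still has 1 valence electron.
All are still removing valence electrons, so compare the +1 ions as you would atoms: IE_2 generally rises across a period (higher Z_eff) and falls down a group (larger shell), subject to the usual subshell exceptions.
Valence configurations: C⁺ [He]2s²2p¹, O⁺ [He]2s²2p³, Mg⁺ [Ne]3s¹.
The numbers (kJ/mol): C 2353, O 3388, Mg 1451.
Hence IE_2: Mg < C < O.

O, C, Mg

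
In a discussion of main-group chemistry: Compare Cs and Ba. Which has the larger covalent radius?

Cs

Atomic radius shrinks across a period as nuclear charge pulls the same shell inward, and grows down a group as new shells are added.
All lie in period 6, so atomic radius increases right to left.
So Cs has the larger covalent radius (Cs > Ba).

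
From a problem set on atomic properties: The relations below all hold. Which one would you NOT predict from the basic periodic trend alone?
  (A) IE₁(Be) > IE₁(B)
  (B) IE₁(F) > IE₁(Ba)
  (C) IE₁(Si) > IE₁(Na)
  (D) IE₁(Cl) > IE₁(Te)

(A)

The general trend: IE₁ increases across a period and decreases down a group.
(A) Be (period 2, group 2) vs B (period 2, group 13): the stated order contradicts the simple trend.
(B) F (period 2, group 17) vs Ba (period 6, group 2): the stated order agrees with the simple trend.
(C) Si (period 3, group 14) vs Na (period 3, group 1): the stated order agrees with the simple trend.
(D) Cl (period 3, group 17) vs Te (period 5, group 16): the stated order agrees with the simple trend.
The exception is (A): removing B's lone 2p electron is easier than breaking Be's filled 2s².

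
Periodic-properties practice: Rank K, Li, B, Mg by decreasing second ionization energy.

Li > K > B > Mg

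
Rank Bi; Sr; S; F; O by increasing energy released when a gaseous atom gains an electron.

Atoms with high Z_eff and room in the valence shell (especially the halogens) have the most exothermic electron affinities.
Here both period and group differ, so the two effects have to be weighed against each other.
Bi > Sr: the two effects oppose for this pair; the across-period effect wins (91 vs 5 kJ/mol).
O > Bi: relative to Bi, both the across-period and down-group shifts push O's electron affinity up.
S > O: this pair runs against the simple trend — see the exception note.
F > S: both effects reinforce here, so F is clearly the higher of the two.
Note the exception: S has a higher electron affinity than O, contrary to the simple trend — the compact 2p subshell of O repels the added electron more than S's larger 3p does.
For reference (kJ/mol): O 141, F 328, S 200, Sr 5, Bi 91.
So from lowest to highest: Sr < Bi < O < S < F.

Sr < Bi < O < S < F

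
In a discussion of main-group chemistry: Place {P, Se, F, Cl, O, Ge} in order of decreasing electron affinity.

Cl, F, Se, O, Ge, P

EA tends to increase across a period and decrease down a group, though the pattern is less regular than for IE or radius.
These span different periods and groups, so the two trends combine.
Ge > P: this pair runs against the simple trend — see the exception note.
O > Ge: relative to Ge, both the across-period and down-group shifts push O's electron affinity up.
Se > O: this pair runs against the simple trend — see the exception note.
F > Se: both effects reinforce here, so F is clearly the higher of the two.
Cl > F: this pair runs against the simple trend — see the exception note.
Note the exception: Ge has a higher electron affinity than P, contrary to the simple trend — adding an electron to P's half-filled np³ subshell costs electron-pairing energy.
Note the exception: Se has a higher electron affinity than O, contrary to the simple trend — O's compact 2p subshell gives strong electron–electron repulsion on the added electron.
Note the exception: Cl has a higher electron affinity than F, contrary to the simple trend — F's small 2p subshell makes the incoming electron feel strong e⁻–e⁻ repulsion, so Cl actually releases more energy on gaining an electron.
Tabulated electron affinity (kJ/mol): O 141, F 328, P 72, Cl 349, Ge 119, Se 195.
So from highest to lowest: Cl > F > Se > O > Ge > P.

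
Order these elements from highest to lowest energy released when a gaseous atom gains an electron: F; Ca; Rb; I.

F is in period 2, group 17; Ca is in period 4, group 2; Rb is in period 5, group 1; I is in period 5, group 17.
Electron affinity generally becomes more exothermic across a period toward the halogens and less exothermic down a group.
Here both period and group differ, so the two effects have to be weighed against each other.
Rb > Ca: this pair runs against the simple trend — see the exception note.
I > Rb: both are in period 5; the period trend gives I the larger value.
F > I: F sits above I in group 17, so the down-group effect alone puts F higher.
Note the exception: Rb has a higher electron affinity than Ca, contrary to the simple trend — adding an electron to Ca (ns²) has to open a new, higher-energy np subshell, which is unfavourable.
Approximate values (kJ/mol): F 328, Ca 2, Rb 47, I 295.
So from highest to lowest: F > I > Rb > Ca.

F > I > Rb > Ca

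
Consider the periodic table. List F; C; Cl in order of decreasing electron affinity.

Atoms with high Z_eff and room in the valence shell (especially the halogens) have the most exothermic electron affinities.
Neither a single period nor a single group — weigh both effects.
F > C: both are in period 2; the period trend gives F the larger value.
Cl > F: this pair runs against the simple trend — see the exception note.
Note the exception: Cl has a higher electron affinity than F, contrary to the simple trend — F's small 2p subshell makes the incoming electron feel strong e⁻–e⁻ repulsion, so Cl actually releases more energy on gaining an electron.
Tabulated electron affinity (kJ/mol): C 122, F 328, Cl 349.
So from highest to lowest: Cl > F > C.

Cl > F > C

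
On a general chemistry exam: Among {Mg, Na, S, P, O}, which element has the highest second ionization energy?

The second ionization energy removes an electron from the +1 ion. For each element: Mg⁺ still has 1 valence electron; Na⁺ is the bare [Ne] core; S⁺ still has 5 valence electrons; P⁺ still has 4 valence electrons; O⁺ still has 5 valence electrons.
Core electrons are held far more tightly than valence electrons, so Na tops the IE_2 order.
Valence configurations: Mg⁺ [Ne]3s¹, S⁺ [Ne]3s²3p³, P⁺ [Ne]3s²3p², O⁺ [He]2s²2p³.
The numbers (kJ/mol): Mg 1451, Na 4562, S 2252, P 1907, O 3388.
So the second ionization energies run Mg < P < S < O < Na.

Na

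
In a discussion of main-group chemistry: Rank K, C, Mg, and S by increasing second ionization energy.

After 1 electron has been removed, what remains? K⁺ is the bare [Ar] core; C⁺ still has 3 valence electrons; Mg⁺ still has 1 valence electron; S⁺ still has 5 valence electrons.
Pulling an electron out of a noble-gas core costs far more than removing a remaining valence electron, so K sits at the high end of IE_2.
Valence configurations: C⁺ [He]2s²2p¹, Mg⁺ [Ne]3s¹, S⁺ [Ne]3s²3p³.
Approximate IE_2 values (kJ/mol): K 3052, C 2353, Mg 1451, S 2252.
Hence IE_2: Mg < S < C < K.

Mg < S < C < K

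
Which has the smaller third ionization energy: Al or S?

Consider each +2 ion: Al²⁺ still has 1 valence electron; S²⁺ still has 4 valence electrons.
All are still removing valence electrons, so compare the +2 ions as you would atoms: IE_3 generally rises across a period (higher Z_eff) and falls down a group (larger shell), subject to the usual subshell exceptions.
Valence configurations: Al²⁺ [Ne]3s¹, S²⁺ [Ne]3s²3p².
Tabulated IE_3 (kJ/mol): Al 2745, S 3357.
So the third ionization energies run Al < S.

Al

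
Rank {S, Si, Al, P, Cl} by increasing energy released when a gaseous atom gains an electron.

Al < P < Si < S < Cl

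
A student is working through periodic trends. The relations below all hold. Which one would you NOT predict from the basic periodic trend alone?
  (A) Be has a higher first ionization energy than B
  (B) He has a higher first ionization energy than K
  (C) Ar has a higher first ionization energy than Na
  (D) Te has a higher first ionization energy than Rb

The general trend: first ionization energy increases across a period and decreases down a group.
(A) Be (period 2, group 2) vs B (period 2, group 13): the stated order contradicts the simple trend.
(B) He (period 1, group 18) vs K (period 4, group 1): the stated order agrees with the simple trend.
(C) Ar (period 3, group 18) vs Na (period 3, group 1): the stated order agrees with the simple trend.
(D) Te (period 5, group 16) vs Rb (period 5, group 1): the stated order agrees with the simple trend.
The exception is (A): removing B's lone 2p electron is easier than breaking Be's filled 2s².

(A)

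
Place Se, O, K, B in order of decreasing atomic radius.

K, Se, B, O

Across a period the added protons contract the valence shell; down a group each new principal shell makes the atom larger.
Here both period and group differ, so the two effects have to be weighed against each other.
B > O: B lies to the left of O in period 2, so the across-period effect alone puts B larger.
Se > B: period and group pull opposite ways; the down-group shift dominates (116 vs 85 pm).
K > Se: both are in period 4; the period trend gives K the larger value.
Tabulated atomic radius (pm): B 85, O 63, K 196, Se 116.
So from largest to smallest: K > Se > B > O.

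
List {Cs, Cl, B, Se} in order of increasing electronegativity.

Cs < B < Se < Cl

B is in period 2, group 13; Cl is in period 3, group 17; Se is in period 4, group 16; Cs is in period 6, group 1.
Smaller atoms with higher effective nuclear charge are more electronegative.
Here both period and group differ, so the two effects have to be weighed against each other.
B > Cs: relative to Cs, both the across-period and down-group shifts push B's electronegativity up.
Se > B: the two effects oppose for this pair; the across-period effect wins (2.55 vs 2.04).
Cl > Se: both effects reinforce here, so Cl is clearly the higher of the two.
Tabulated electronegativity (Pauling): B 2.04, Cl 3.16, Se 2.55, Cs 0.79.
So from lowest to highest: Cs < B < Se < Cl.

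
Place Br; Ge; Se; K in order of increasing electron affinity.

K < Ge < Se < Br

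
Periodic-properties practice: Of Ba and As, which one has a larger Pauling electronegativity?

As

Electronegativity increases across a period and decreases down a group, tracking effective nuclear charge and atomic size.
Here both period and group differ, so the two effects have to be weighed against each other.
As > Ba: both effects reinforce here, so As is clearly the higher of the two.
Approximate values (Pauling): As 2.18, Ba 0.89.
So As has the larger Pauling electronegativity (As > Ba).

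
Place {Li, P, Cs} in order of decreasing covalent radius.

Cs, Li, P

Li is in period 2, group 1; P is in period 3, group 15; Cs is in period 6, group 1.
Moving right in a period, electrons are added to the same shell under a stronger nuclear pull, so atoms get smaller; moving down, a new shell is opened and atoms get larger.
These span different periods and groups, so the two trends combine.
Li > P: period and group pull opposite ways; the across-period shift dominates (133 vs 111 pm).
Cs > Li: they share group 1; the group trend gives Cs the larger value.
Tabulated atomic radius (pm): Li 133, P 111, Cs 232.
So from largest to smallest: Cs > Li > P.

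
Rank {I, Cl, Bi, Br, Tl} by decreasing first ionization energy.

Cl is in period 3, group 17; Br is in period 4, group 17; I is in period 5, group 17; Tl is in period 6, group 13; Bi is in period 6, group 15.
Removing the outermost electron gets harder across a period and easier down a group.
Neither a single period nor a single group — weigh both effects.
Bi > Tl: both are in period 6; the period trend gives Bi the larger value.
I > Bi: both effects reinforce here, so I is clearly the higher of the two.
Br > I: Br sits above I in group 17, so the down-group effect alone puts Br higher.
Cl > Br: they share group 17; the group trend gives Cl the larger value.
Approximate values (kJ/mol): Cl 1251, Br 1140, I 1008, Tl 589, Bi 703.
So from highest to lowest: Cl > Br > I > Bi > Tl.

Cl > Br > I > Bi > Tl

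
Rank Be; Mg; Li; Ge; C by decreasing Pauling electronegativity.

C > Ge > Be > Mg > Li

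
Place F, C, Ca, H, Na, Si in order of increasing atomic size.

Atomic radius shrinks across a period as nuclear charge pulls the same shell inward, and grows down a group as new shells are added.
These span different periods and groups, so the two trends combine.
F > H: period and group pull opposite ways; the down-group shift dominates (64 vs 32 pm).
C > F: C lies to the left of F in period 2, so the across-period effect alone puts C larger.
Si > C: Si sits below C in group 14, so the down-group effect alone puts Si larger.
Na > Si: both are in period 3; the period trend gives Na the larger value.
Ca > Na: the two effects oppose for this pair; the down-group effect wins (171 vs 155 pm).
Tabulated atomic radius (pm): H 32, C 75, F 64, Na 155, Si 116, Ca 171.
So from smallest to largest: H < F < C < Si < Na < Ca.

H < F < C < Si < Na < Ca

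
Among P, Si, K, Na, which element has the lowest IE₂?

The second ionization energy removes an electron from the +1 ion. For each element: P⁺ still has 4 valence electrons; Si⁺ still has 3 valence electrons; K⁺ is the bare [Ar] core; Na⁺ is the bare [Ne] core.
Breaking into a closed-shell core is much more expensive than removing a leftover valence electron — K and Na have the largest IE_2 here.
Valence configurations: P⁺ [Ne]3s²3p², Si⁺ [Ne]3s²3p¹.
Approximate IE_2 values (kJ/mol): P 1907, Si 1577, K 3052, Na 4562.
So the second ionization energies run Si < P < K < Na.

Si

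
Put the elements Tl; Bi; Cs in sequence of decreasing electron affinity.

Bi > Cs > Tl

Cs is in period 6, group 1; Tl is in period 6, group 13; Bi is in period 6, group 15.
EA tends to increase across a period and decrease down a group, though the pattern is less regular than for IE or radius.
All lie in period 6; the across-period trend (electron affinity increases left to right) applies, with the exception below.
Note the exception: Cs has a higher electron affinity than Tl, contrary to the simple trend — Tl's ns²np¹ configuration gives only a small electron affinity — the sparsely filled np subshell binds an added electron weakly.
Approximate values (kJ/mol): Cs 46, Tl 19, Bi 91.
So from highest to lowest: Bi > Cs > Tl.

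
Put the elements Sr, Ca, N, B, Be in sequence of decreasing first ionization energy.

N, Be, B, Ca, Sr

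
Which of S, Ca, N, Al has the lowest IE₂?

Ca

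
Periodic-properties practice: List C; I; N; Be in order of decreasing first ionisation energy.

N > C > I > Be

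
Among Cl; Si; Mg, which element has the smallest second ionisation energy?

The second ionization energy removes an electron from the +1 ion. For each element: Cl⁺ still has 6 valence electrons; Si⁺ still has 3 valence electrons; Mg⁺ still has 1 valence electron.
All are still removing valence electrons, so compare the +1 ions as you would atoms: IE_2 generally rises across a period (higher Z_eff) and falls down a group (larger shell), subject to the usual subshell exceptions.
Valence configurations: Cl⁺ [Ne]3s²3p⁴, Si⁺ [Ne]3s²3p¹, Mg⁺ [Ne]3s¹.
The numbers (kJ/mol): Cl 2298, Si 1577, Mg 1451.
Putting it together, IE_2: Mg < Si < Cl.

Mg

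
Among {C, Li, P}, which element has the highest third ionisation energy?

Li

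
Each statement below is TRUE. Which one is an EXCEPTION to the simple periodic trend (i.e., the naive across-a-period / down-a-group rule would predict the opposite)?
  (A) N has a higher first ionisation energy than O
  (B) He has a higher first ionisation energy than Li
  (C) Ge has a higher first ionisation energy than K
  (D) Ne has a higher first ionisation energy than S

(A)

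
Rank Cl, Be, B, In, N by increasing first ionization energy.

Be is in period 2, group 2; B is in period 2, group 13; N is in period 2, group 15; Cl is in period 3, group 17; In is in period 5, group 13.
IE₁ increases left→right with effective nuclear charge and decreases top→bottom as the valence shell moves farther out.
These span different periods and groups, so the two trends combine.
B > In: B sits above In in group 13, so the down-group effect alone puts B higher.
Be > B: this pair runs against the simple trend — see the exception note.
Cl > Be: the two effects oppose for this pair; the across-period effect wins (1251 vs 900 kJ/mol).
N > Cl: period and group pull opposite ways; the down-group shift dominates (1402 vs 1251 kJ/mol).
Note the exception: Be has a higher first ionization energy than B, contrary to the simple trend — removing B's lone 2p electron is easier than breaking Be's filled 2s².
Tabulated first ionization energy (kJ/mol): Be 900, B 801, N 1402, Cl 1251, In 558.
So from lowest to highest: In < B < Be < Cl < N.

In, B, Be, Cl, N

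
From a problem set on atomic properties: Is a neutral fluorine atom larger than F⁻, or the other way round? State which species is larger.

F⁻

Forming F⁻ adds 1 electron to F. More electron–electron repulsion in the same shell, with unchanged nuclear charge, lets the cloud expand.
An anion is larger than its parent atom: F⁻ > F.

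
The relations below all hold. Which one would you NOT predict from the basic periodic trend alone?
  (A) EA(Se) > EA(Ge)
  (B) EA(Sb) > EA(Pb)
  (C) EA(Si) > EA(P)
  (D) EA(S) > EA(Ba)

(C)

The general trend: electron affinity increases across a period and decreases down a group.
(A) Se (period 4, group 16) vs Ge (period 4, group 14): the stated order agrees with the simple trend.
(B) Sb (period 5, group 15) vs Pb (period 6, group 14): the stated order agrees with the simple trend.
(C) Si (period 3, group 14) vs P (period 3, group 15): the stated order contradicts the simple trend.
(D) S (period 3, group 16) vs Ba (period 6, group 2): the stated order agrees with the simple trend.
The exception is (C): adding an electron to P's half-filled 3p³ is unfavourable, so Si (3p²) has the more exothermic EA.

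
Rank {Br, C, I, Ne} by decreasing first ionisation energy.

Ne > Br > C > I

C is in period 2, group 14; Ne is in period 2, group 18; Br is in period 4, group 17; I is in period 5, group 17.
Removing the outermost electron gets harder across a period and easier down a group.
These span different periods and groups, so the two trends combine.
C > I: the two effects oppose for this pair; the down-group effect wins (1086 vs 1008 kJ/mol).
Br > C: period and group pull opposite ways; the across-period shift dominates (1140 vs 1086 kJ/mol).
Ne > Br: both effects reinforce here, so Ne is clearly the higher of the two.
Approximate values (kJ/mol): C 1086, Ne 2081, Br 1140, I 1008.
So from highest to lowest: Ne > Br > C > I.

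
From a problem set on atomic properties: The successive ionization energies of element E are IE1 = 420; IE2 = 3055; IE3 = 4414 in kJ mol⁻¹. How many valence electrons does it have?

1

Look for the largest jump between consecutive ionization energies: IE2/IE1 ≈ 7.3, far larger than any earlier ratio.
That jump marks the point where a core electron is being removed. So the atom has 1 valence electron.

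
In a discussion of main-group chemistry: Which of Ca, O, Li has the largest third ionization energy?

Li

The third ionization energy removes an electron from the +2 ion. For each element: Ca²⁺ is the bare [Ar] core; O²⁺ still has 4 valence electrons; Li²⁺ is already 1 electron into the core.
Usually core removal costs more than valence removal, but here the competition is close: a tightly held n=2 valence electron can cost more to remove than an n=3 core electron, so the actual values have to decide it.
Tabulated IE_3 (kJ/mol): Ca 4912, O 5300, Li 11815.
Overall IE_3 order: Ca < O < Li.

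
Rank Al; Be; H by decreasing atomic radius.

H is in period 1, group 1; Be is in period 2, group 2; Al is in period 3, group 13.
Across a period the added protons contract the valence shell; down a group each new principal shell makes the atom larger.
A diagonal step moves right (one effect) and down (the opposite effect) at once.
Be > H: period and group pull opposite ways; the down-group shift dominates (102 vs 32 pm).
Al > Be: period and group pull opposite ways; the down-group shift dominates (126 vs 102 pm).
Approximate values (pm): H 32, Be 102, Al 126.
So from largest to smallest: Al > Be > H.

Al > Be > H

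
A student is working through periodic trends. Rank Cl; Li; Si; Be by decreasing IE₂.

Li > Cl > Be > Si

After 1 electron has been removed, what remains? Cl⁺ still has 6 valence electrons; Li⁺ is the bare [He] core; Si⁺ still has 3 valence electrons; Be⁺ still has 1 valence electron.
Pulling an electron out of a noble-gas core costs far more than removing a remaining valence electron, so Li sits at the high end of IE_2.
Valence configurations: Cl⁺ [Ne]3s²3p⁴, Si⁺ [Ne]3s²3p¹, Be⁺ [He]2s¹.
The numbers (kJ/mol): Cl 2298, Li 7298, Si 1577, Be 1757.
Hence IE_2: Si < Be < Cl < Li.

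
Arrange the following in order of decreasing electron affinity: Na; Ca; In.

Na > In > Ca

Na is in period 3, group 1; Ca is in period 4, group 2; In is in period 5, group 13.
Adding an electron releases more energy for atoms nearer the top right (short of the noble gases).
These sit on a diagonal, where the across-period and down-group effects partly cancel.
In > Ca: period and group pull opposite ways; the across-period shift dominates (29 vs 2 kJ/mol).
Na > In: the two effects oppose for this pair; the down-group effect wins (53 vs 29 kJ/mol).
Tabulated electron affinity (kJ/mol): Na 53, Ca 2, In 29.
So from highest to lowest: Na > In > Ca.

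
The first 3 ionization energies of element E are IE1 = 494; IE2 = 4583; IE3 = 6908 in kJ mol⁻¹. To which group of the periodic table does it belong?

Look for the largest jump between consecutive ionization energies: IE2/IE1 ≈ 9.3, far larger than any earlier ratio.
That jump marks the point where a core electron is being removed. So the atom has 1 valence electron.
A main-group element with 1 valence electron is in group 1.

Group 1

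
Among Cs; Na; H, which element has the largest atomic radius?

Cs

H is in period 1, group 1; Na is in period 3, group 1; Cs is in period 6, group 1.
Moving right in a period, electrons are added to the same shell under a stronger nuclear pull, so atoms get smaller; moving down, a new shell is opened and atoms get larger.
All are in group 1, so atomic radius increases down the group.
The largest atomic radius among these belongs to Cs.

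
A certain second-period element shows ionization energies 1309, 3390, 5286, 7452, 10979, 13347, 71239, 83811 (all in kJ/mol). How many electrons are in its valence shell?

Look for the largest jump between consecutive ionization energies: IE7/IE6 ≈ 5.3, far larger than any earlier ratio.
That jump marks the point where a core electron is being removed. So the atom has 6 valence electrons.

6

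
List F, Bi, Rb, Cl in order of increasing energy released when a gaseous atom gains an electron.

Rb < Bi < F < Cl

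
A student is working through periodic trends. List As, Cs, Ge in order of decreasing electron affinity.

Electron affinity generally becomes more exothermic across a period toward the halogens and less exothermic down a group.
Here both period and group differ, so the two effects have to be weighed against each other.
As > Cs: both effects reinforce here, so As is clearly the higher of the two.
Ge > As: this pair runs against the simple trend — see the exception note.
Note the exception: Ge has a higher electron affinity than As, contrary to the simple trend — adding an electron to As's half-filled 4p³ is unfavourable, so Ge (4p²) has the more exothermic EA.
Tabulated electron affinity (kJ/mol): Ge 119, As 78, Cs 46.
So from highest to lowest: Ge > As > Cs.

Ge, As, Cs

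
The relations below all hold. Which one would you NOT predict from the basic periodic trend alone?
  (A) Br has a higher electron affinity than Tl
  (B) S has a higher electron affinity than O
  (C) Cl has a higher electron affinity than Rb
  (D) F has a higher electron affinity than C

(B)

The general trend: electron affinity increases across a period and decreases down a group.
(A) Br (period 4, group 17) vs Tl (period 6, group 13): the stated order agrees with the simple trend.
(B) S (period 3, group 16) vs O (period 2, group 16): the stated order contradicts the simple trend.
(C) Cl (period 3, group 17) vs Rb (period 5, group 1): the stated order agrees with the simple trend.
(D) F (period 2, group 17) vs C (period 2, group 14): the stated order agrees with the simple trend.
The exception is (B): the compact 2p subshell of O repels the added electron more than S's larger 3p does.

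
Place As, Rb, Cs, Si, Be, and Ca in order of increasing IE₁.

Cs < Rb < Ca < Si < Be < As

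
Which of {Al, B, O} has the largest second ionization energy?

Consider each +1 ion: Al⁺ still has 2 valence electrons; B⁺ still has 2 valence electrons; O⁺ still has 5 valence electrons.
All are still removing valence electrons, so compare the +1 ions as you would atoms: IE_2 generally rises across a period (higher Z_eff) and falls down a group (larger shell), subject to the usual subshell exceptions.
Valence configurations: Al⁺ [Ne]3s², B⁺ [He]2s², O⁺ [He]2s²2p³.
Tabulated IE_2 (kJ/mol): Al 1817, B 2427, O 3388.
Overall IE_2 order: Al < B < O.

O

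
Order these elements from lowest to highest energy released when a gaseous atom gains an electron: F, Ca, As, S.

F is in period 2, group 17; S is in period 3, group 16; Ca is in period 4, group 2; As is in period 4, group 15.
Atoms with high Z_eff and room in the valence shell (especially the halogens) have the most exothermic electron affinities.
These span different periods and groups, so the two trends combine.
As > Ca: As lies to the right of Ca in period 4, so the across-period effect alone puts As higher.
S > As: both effects reinforce here, so S is clearly the higher of the two.
F > S: relative to S, both the across-period and down-group shifts push F's electron affinity up.
Approximate values (kJ/mol): F 328, S 200, Ca 2, As 78.
So from lowest to highest: Ca < As < S < F.

Ca, As, S, F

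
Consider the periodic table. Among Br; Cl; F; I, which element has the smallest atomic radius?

F

F is in period 2, group 17; Cl is in period 3, group 17; Br is in period 4, group 17; I is in period 5, group 17.
Across a period the added protons contract the valence shell; down a group each new principal shell makes the atom larger.
All are in group 17, so atomic radius increases down the group.
The smallest atomic radius among these belongs to F.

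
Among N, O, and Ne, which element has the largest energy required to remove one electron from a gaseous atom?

Across a period the outer electron is held more tightly (higher IE₁); down a group it sits in a higher shell, more shielded, and comes off more easily.
All lie in period 2; the across-period trend (first ionization energy increases left to right) applies, with the exception below.
Note the exception: N has a higher first ionization energy than O, contrary to the simple trend — pairing an electron in O's 2p⁴ costs repulsion energy, so O ionizes more easily than half-filled N (2p³).
For reference (kJ/mol): N 1402, O 1314, Ne 2081.
The largest energy required to remove one electron from a gaseous atom among these belongs to Ne.

Ne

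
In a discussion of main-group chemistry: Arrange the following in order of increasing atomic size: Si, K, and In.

Si < In < K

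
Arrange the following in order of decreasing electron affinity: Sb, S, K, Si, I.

I, S, Si, Sb, K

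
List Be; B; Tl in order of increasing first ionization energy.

Tl < B < Be

Removing the outermost electron gets harder across a period and easier down a group.
Here both period and group differ, so the two effects have to be weighed against each other.
B > Tl: B sits above Tl in group 13, so the down-group effect alone puts B higher.
Be > B: this pair runs against the simple trend — see the exception note.
Note the exception: Be has a higher first ionization energy than B, contrary to the simple trend — removing B's lone 2p electron is easier than breaking Be's filled 2s².
Approximate values (kJ/mol): Be 900, B 801, Tl 589.
So from lowest to highest: Tl < B < Be.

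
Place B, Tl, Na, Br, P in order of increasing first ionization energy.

Na < Tl < B < P < Br

IE₁ increases left→right with effective nuclear charge and decreases top→bottom as the valence shell moves farther out.
Here both period and group differ, so the two effects have to be weighed against each other.
Tl > Na: period and group pull opposite ways; the across-period shift dominates (589 vs 496 kJ/mol).
B > Tl: they share group 13; the group trend gives B the larger value.
P > B: the two effects oppose for this pair; the across-period effect wins (1012 vs 801 kJ/mol).
Br > P: the two effects oppose for this pair; the across-period effect wins (1140 vs 1012 kJ/mol).
Approximate values (kJ/mol): B 801, Na 496, P 1012, Br 1140, Tl 589.
So from lowest to highest: Na < Tl < B < P < Br.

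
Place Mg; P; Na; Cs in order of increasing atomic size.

P < Mg < Na < Cs

Na is in period 3, group 1; Mg is in period 3, group 2; P is in period 3, group 15; Cs is in period 6, group 1.
Radius decreases left→right (rising Z_eff, same n) and increases top→bottom (higher n).
These span different periods and groups, so the two trends combine.
Mg > P: Mg lies to the left of P in period 3, so the across-period effect alone puts Mg larger.
Na > Mg: both are in period 3; the period trend gives Na the larger value.
Cs > Na: Cs sits below Na in group 1, so the down-group effect alone puts Cs larger.
Tabulated atomic radius (pm): Na 155, Mg 139, P 111, Cs 232.
So from smallest to largest: P < Mg < Na < Cs.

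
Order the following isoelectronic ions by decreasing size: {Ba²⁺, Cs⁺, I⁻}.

All of these have 54 electrons, so size is governed by nuclear charge alone: the more protons, the stronger the pull on the same electron cloud, and the smaller the ion.
Nuclear charges: Ba²⁺ (Z=56), Cs⁺ (Z=55), I⁻ (Z=53).
Largest to smallest: I⁻ > Cs⁺ > Ba²⁺.

I⁻, Cs⁺, Ba²⁺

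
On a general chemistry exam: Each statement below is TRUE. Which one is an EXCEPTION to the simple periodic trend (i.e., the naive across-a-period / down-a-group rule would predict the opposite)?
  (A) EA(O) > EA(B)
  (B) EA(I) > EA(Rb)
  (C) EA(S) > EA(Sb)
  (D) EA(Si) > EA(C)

(D)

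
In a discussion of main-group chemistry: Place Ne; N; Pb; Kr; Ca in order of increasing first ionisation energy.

Ca < Pb < Kr < N < Ne

N is in period 2, group 15; Ne is in period 2, group 18; Ca is in period 4, group 2; Kr is in period 4, group 18; Pb is in period 6, group 14.
First ionization energy rises across a period (greater Z_eff holds electrons more tightly) and falls down a group (valence electrons are farther from the nucleus).
These span different periods and groups, so the two trends combine.
Pb > Ca: the two effects oppose for this pair; the across-period effect wins (716 vs 590 kJ/mol).
Kr > Pb: both effects reinforce here, so Kr is clearly the higher of the two.
N > Kr: the two effects oppose for this pair; the down-group effect wins (1402 vs 1351 kJ/mol).
Ne > N: both are in period 2; the period trend gives Ne the larger value.
Tabulated first ionization energy (kJ/mol): N 1402, Ne 2081, Ca 590, Kr 1351, Pb 716.
So from lowest to highest: Ca < Pb < Kr < N < Ne.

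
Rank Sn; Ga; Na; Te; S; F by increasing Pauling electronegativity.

F is in period 2, group 17; Na is in period 3, group 1; S is in period 3, group 16; Ga is in period 4, group 13; Sn is in period 5, group 14; Te is in period 5, group 16.
Smaller atoms with higher effective nuclear charge are more electronegative.
Here both period and group differ, so the two effects have to be weighed against each other.
Ga > Na: the two effects oppose for this pair; the across-period effect wins (1.81 vs 0.93).
Sn > Ga: period and group pull opposite ways; the across-period shift dominates (1.96 vs 1.81).
Te > Sn: both are in period 5; the period trend gives Te the larger value.
S > Te: S sits above Te in group 16, so the down-group effect alone puts S higher.
F > S: relative to S, both the across-period and down-group shifts push F's electronegativity up.
For reference (Pauling): F 3.98, Na 0.93, S 2.58, Ga 1.81, Sn 1.96, Te 2.10.
So from lowest to highest: Na < Ga < Sn < Te < S < F.

Na < Ga < Sn < Te < S < F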